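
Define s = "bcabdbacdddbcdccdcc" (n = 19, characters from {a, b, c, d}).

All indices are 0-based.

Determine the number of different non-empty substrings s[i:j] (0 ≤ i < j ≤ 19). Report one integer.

165

rank | idx | suffix
   0 |   2 | abdbacdddbcdccdcc
   1 |   6 | acdddbcdccdcc
   2 |   5 | bacdddbcdccdcc
   3 |   0 | bcabdbacdddbcdccdcc
   4 |  11 | bcdccdcc
   5 |   3 | bdbacdddbcdccdcc
   6 |  18 | c
   7 |   1 | cabdbacdddbcdccdcc
   8 |  17 | cc
   9 |  14 | ccdcc
  10 |  15 | cdcc
  11 |  12 | cdccdcc
  12 |   7 | cdddbcdccdcc
  13 |   4 | dbacdddbcdccdcc
  14 |  10 | dbcdccdcc
  15 |  16 | dcc
  16 |  13 | dccdcc
  17 |   9 | ddbcdccdcc
  18 |   8 | dddbcdccdcc

SA = [2, 6, 5, 0, 11, 3, 18, 1, 17, 14, 15, 12, 7, 4, 10, 16, 13, 9, 8]
i: (SA[i-1],SA[i]) lcp shared
  1: (2,6) 1 'a'
  2: (6,5) 0 ''
  3: (5,0) 1 'b'
  4: (0,11) 2 'bc'
  5: (11,3) 1 'b'
  6: (3,18) 0 ''
  7: (18,1) 1 'c'
  8: (1,17) 1 'c'
  9: (17,14) 2 'cc'
  10: (14,15) 1 'c'
  11: (15,12) 4 'cdcc'
  12: (12,7) 2 'cd'
  13: (7,4) 0 ''
  14: (4,10) 2 'db'
  15: (10,16) 1 'd'
  16: (16,13) 3 'dcc'
  17: (13,9) 1 'd'
  18: (9,8) 2 'dd'

n(n+1)/2 = 19·20/2 = 190
Σ LCP = 0 + 1 + 0 + 1 + 2 + 1 + 0 + 1 + 1 + 2 + 1 + 4 + 2 + 0 + 2 + 1 + 3 + 1 + 2 = 25
distinct = 190 − 25 = 165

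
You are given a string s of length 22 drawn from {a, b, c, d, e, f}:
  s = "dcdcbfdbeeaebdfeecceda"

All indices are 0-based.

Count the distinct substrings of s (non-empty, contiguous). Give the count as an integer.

rank | idx | suffix
   0 |  21 | a
   1 |  10 | aebdfeecceda
   2 |  12 | bdfeecceda
   3 |   7 | beeaebdfeecceda
   4 |   4 | bfdbeeaebdfeecceda
   5 |   3 | cbfdbeeaebdfeecceda
   6 |  17 | cceda
   7 |   1 | cdcbfdbeeaebdfeecceda
   8 |  18 | ceda
   9 |  20 | da
  10 |   6 | dbeeaebdfeecceda
  11 |   2 | dcbfdbeeaebdfeecceda
  12 |   0 | dcdcbfdbeeaebdfeecceda
  13 |  13 | dfeecceda
  14 |   9 | eaebdfeecceda
  15 |  11 | ebdfeecceda
  16 |  16 | ecceda
  17 |  19 | eda
  18 |   8 | eeaebdfeecceda
  19 |  15 | eecceda
  20 |   5 | fdbeeaebdfeecceda
  21 |  14 | feecceda

SA = [21, 10, 12, 7, 4, 3, 17, 1, 18, 20, 6, 2, 0, 13, 9, 11, 16, 19, 8, 15, 5, 14]
rank  pair      lcp
   1  s[21:],s[10:]  1  'a'
   2  s[10:],s[12:]  0  ''
   3  s[12:],s[7:]  1  'b'
   4  s[7:],s[4:]  1  'b'
   5  s[4:],s[3:]  0  ''
   6  s[3:],s[17:]  1  'c'
   7  s[17:],s[1:]  1  'c'
   8  s[1:],s[18:]  1  'c'
   9  s[18:],s[20:]  0  ''
  10  s[20:],s[6:]  1  'd'
  11  s[6:],s[2:]  1  'd'
  12  s[2:],s[0:]  2  'dc'
  13  s[0:],s[13:]  1  'd'
  14  s[13:],s[9:]  0  ''
  15  s[9:],s[11:]  1  'e'
  16  s[11:],s[16:]  1  'e'
  17  s[16:],s[19:]  1  'e'
  18  s[19:],s[8:]  1  'e'
  19  s[8:],s[15:]  2  'ee'
  20  s[15:],s[5:]  0  ''
  21  s[5:],s[14:]  1  'f'

n(n+1)/2 = 22·23/2 = 253
Σ LCP = 0 + 1 + 0 + 1 + 1 + 0 + 1 + 1 + 1 + 0 + 1 + 1 + 2 + 1 + 0 + 1 + 1 + 1 + 1 + 2 + 0 + 1 = 18
distinct = 253 − 18 = 235

235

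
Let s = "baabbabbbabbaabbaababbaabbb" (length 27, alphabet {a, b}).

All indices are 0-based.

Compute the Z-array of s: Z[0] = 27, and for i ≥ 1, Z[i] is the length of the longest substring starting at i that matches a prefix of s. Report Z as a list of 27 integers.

[27, 0, 0, 1, 2, 0, 1, 1, 2, 0, 1, 6, 0, 0, 1, 4, 0, 0, 2, 0, 1, 5, 0, 0, 1, 1, 1]

Z[0]=27
i=1: i≥r, start 0; Z[1]=0
i=2: i≥r, start 0; Z[2]=0
i=3: i≥r, start 0; Z[3]=1 extend→box=[3,4)
i=4: i≥r, start 0; Z[4]=2 extend→box=[4,6)
i=5: min(r-i=1, Z[1]=0)=0; Z[5]=0
i=6: i≥r, start 0; Z[6]=1 extend→box=[6,7)
i=7: i≥r, start 0; Z[7]=1 extend→box=[7,8)
i=8: i≥r, start 0; Z[8]=2 extend→box=[8,10)
i=9: min(r-i=1, Z[1]=0)=0; Z[9]=0
i=10: i≥r, start 0; Z[10]=1 extend→box=[10,11)
i=11: i≥r, start 0; Z[11]=6 extend→box=[11,17)
i=12: min(r-i=5, Z[1]=0)=0; Z[12]=0
i=13: min(r-i=4, Z[2]=0)=0; Z[13]=0
i=14: min(r-i=3, Z[3]=1)=1; Z[14]=1
i=15: min(r-i=2, Z[4]=2)=2; Z[15]=4 extend→box=[15,19)
i=16: min(r-i=3, Z[1]=0)=0; Z[16]=0
i=17: min(r-i=2, Z[2]=0)=0; Z[17]=0
i=18: min(r-i=1, Z[3]=1)=1; Z[18]=2 extend→box=[18,20)
i=19: min(r-i=1, Z[1]=0)=0; Z[19]=0
i=20: i≥r, start 0; Z[20]=1 extend→box=[20,21)
i=21: i≥r, start 0; Z[21]=5 extend→box=[21,26)
i=22: min(r-i=4, Z[1]=0)=0; Z[22]=0
i=23: min(r-i=3, Z[2]=0)=0; Z[23]=0
i=24: min(r-i=2, Z[3]=1)=1; Z[24]=1
i=25: min(r-i=1, Z[4]=2)=1; Z[25]=1
i=26: i≥r, start 0; Z[26]=1 extend→box=[26,27)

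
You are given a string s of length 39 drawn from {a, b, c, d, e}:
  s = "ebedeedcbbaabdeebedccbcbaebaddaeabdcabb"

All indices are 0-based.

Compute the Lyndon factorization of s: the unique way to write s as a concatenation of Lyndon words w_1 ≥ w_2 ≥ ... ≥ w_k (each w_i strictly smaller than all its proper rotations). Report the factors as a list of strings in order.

emit factor 1: 'e' (i=0, period=1)
emit factor 2: 'bedeedc' (i=1, period=7)
emit factor 3: 'b' (i=8, period=1)
emit factor 4: 'b' (i=9, period=1)
emit factor 5: 'aabdeebedccbcbaebaddaeabdcabb' (i=10, period=29)

["e", "bedeedc", "b", "b", "aabdeebedccbcbaebaddaeabdcabb"]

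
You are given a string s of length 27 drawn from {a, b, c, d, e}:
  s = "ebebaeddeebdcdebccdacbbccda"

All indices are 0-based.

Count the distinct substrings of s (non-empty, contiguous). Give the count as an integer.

341

rank | idx | suffix
   0 |  26 | a
   1 |  19 | acbbccda
   2 |   4 | aeddeebdcdebccdacbbccda
   3 |   3 | baeddeebdcdebccdacbbccda
   4 |  21 | bbccda
   5 |  22 | bccda
   6 |  15 | bccdacbbccda
   7 |  10 | bdcdebccdacbbccda
   8 |   1 | bebaeddeebdcdebccdacbbccda
   9 |  20 | cbbccda
  10 |  23 | ccda
  11 |  16 | ccdacbbccda
  12 |  24 | cda
  13 |  17 | cdacbbccda
  14 |  12 | cdebccdacbbccda
  15 |  25 | da
  16 |  18 | dacbbccda
  17 |  11 | dcdebccdacbbccda
  18 |   6 | ddeebdcdebccdacbbccda
  19 |  13 | debccdacbbccda
  20 |   7 | deebdcdebccdacbbccda
  21 |   2 | ebaeddeebdcdebccdacbbccda
  22 |  14 | ebccdacbbccda
  23 |   9 | ebdcdebccdacbbccda
  24 |   0 | ebebaeddeebdcdebccdacbbccda
  25 |   5 | eddeebdcdebccdacbbccda
  26 |   8 | eebdcdebccdacbbccda

SA = [26, 19, 4, 3, 21, 22, 15, 10, 1, 20, 23, 16, 24, 17, 12, 25, 18, 11, 6, 13, 7, 2, 14, 9, 0, 5, 8]
[i] adj suffixes → lcp
  [1] 26/19 → 1 ('a')
  [2] 19/4 → 1 ('a')
  [3] 4/3 → 0 ('')
  [4] 3/21 → 1 ('b')
  [5] 21/22 → 1 ('b')
  [6] 22/15 → 5 ('bccda')
  [7] 15/10 → 1 ('b')
  [8] 10/1 → 1 ('b')
  [9] 1/20 → 0 ('')
  [10] 20/23 → 1 ('c')
  [11] 23/16 → 4 ('ccda')
  [12] 16/24 → 1 ('c')
  [13] 24/17 → 3 ('cda')
  [14] 17/12 → 2 ('cd')
  [15] 12/25 → 0 ('')
  [16] 25/18 → 2 ('da')
  [17] 18/11 → 1 ('d')
  [18] 11/6 → 1 ('d')
  [19] 6/13 → 1 ('d')
  [20] 13/7 → 2 ('de')
  [21] 7/2 → 0 ('')
  [22] 2/14 → 2 ('eb')
  [23] 14/9 → 2 ('eb')
  [24] 9/0 → 2 ('eb')
  [25] 0/5 → 1 ('e')
  [26] 5/8 → 1 ('e')

n(n+1)/2 = 27·28/2 = 378
Σ LCP = 0 + 1 + 1 + 0 + 1 + 1 + 5 + 1 + 1 + 0 + 1 + 4 + 1 + 3 + 2 + 0 + 2 + 1 + 1 + 1 + 2 + 0 + 2 + 2 + 2 + 1 + 1 = 37
distinct = 378 − 37 = 341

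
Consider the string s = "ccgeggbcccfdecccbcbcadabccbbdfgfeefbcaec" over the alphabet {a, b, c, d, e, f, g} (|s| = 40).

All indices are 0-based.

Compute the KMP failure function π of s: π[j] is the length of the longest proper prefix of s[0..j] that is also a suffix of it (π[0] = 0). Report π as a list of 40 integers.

[0, 1, 0, 0, 0, 0, 0, 1, 2, 2, 0, 0, 0, 1, 2, 2, 0, 1, 0, 1, 0, 0, 0, 0, 1, 2, 0, 0, 0, 0, 0, 0, 0, 0, 0, 0, 1, 0, 0, 1]

π[0] = 0
j=1 s[j]='c': π[1]=1 (border 'c')
j=2 s[j]='g': k: 1→0; π[2]=0 (border '')
j=3 s[j]='e': π[3]=0 (border '')
j=4 s[j]='g': π[4]=0 (border '')
j=5 s[j]='g': π[5]=0 (border '')
j=6 s[j]='b': π[6]=0 (border '')
j=7 s[j]='c': π[7]=1 (border 'c')
j=8 s[j]='c': π[8]=2 (border 'cc')
j=9 s[j]='c': k: 2→1; π[9]=2 (border 'cc')
j=10 s[j]='f': k: 2→1→0; π[10]=0 (border '')
j=11 s[j]='d': π[11]=0 (border '')
j=12 s[j]='e': π[12]=0 (border '')
j=13 s[j]='c': π[13]=1 (border 'c')
j=14 s[j]='c': π[14]=2 (border 'cc')
j=15 s[j]='c': k: 2→1; π[15]=2 (border 'cc')
j=16 s[j]='b': k: 2→1→0; π[16]=0 (border '')
j=17 s[j]='c': π[17]=1 (border 'c')
j=18 s[j]='b': k: 1→0; π[18]=0 (border '')
j=19 s[j]='c': π[19]=1 (border 'c')
j=20 s[j]='a': k: 1→0; π[20]=0 (border '')
j=21 s[j]='d': π[21]=0 (border '')
j=22 s[j]='a': π[22]=0 (border '')
j=23 s[j]='b': π[23]=0 (border '')
j=24 s[j]='c': π[24]=1 (border 'c')
j=25 s[j]='c': π[25]=2 (border 'cc')
j=26 s[j]='b': k: 2→1→0; π[26]=0 (border '')
j=27 s[j]='b': π[27]=0 (border '')
j=28 s[j]='d': π[28]=0 (border '')
j=29 s[j]='f': π[29]=0 (border '')
j=30 s[j]='g': π[30]=0 (border '')
j=31 s[j]='f': π[31]=0 (border '')
j=32 s[j]='e': π[32]=0 (border '')
j=33 s[j]='e': π[33]=0 (border '')
j=34 s[j]='f': π[34]=0 (border '')
j=35 s[j]='b': π[35]=0 (border '')
j=36 s[j]='c': π[36]=1 (border 'c')
j=37 s[j]='a': k: 1→0; π[37]=0 (border '')
j=38 s[j]='e': π[38]=0 (border '')
j=39 s[j]='c': π[39]=1 (border 'c')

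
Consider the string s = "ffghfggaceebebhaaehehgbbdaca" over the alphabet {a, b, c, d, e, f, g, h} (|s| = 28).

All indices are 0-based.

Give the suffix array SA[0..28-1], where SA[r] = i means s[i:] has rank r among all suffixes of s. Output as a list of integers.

[27, 15, 25, 7, 16, 22, 23, 11, 13, 26, 8, 24, 10, 12, 9, 17, 19, 0, 4, 1, 6, 21, 5, 2, 14, 18, 3, 20]

sorted suffixes:
  #0 SA[0]=27  'a'
  #1 SA[1]=15  'aaehehgbbdaca'
  #2 SA[2]=25  'aca'
  #3 SA[3]=7  'aceebebhaaehehgbbdaca'
  #4 SA[4]=16  'aehehgbbdaca'
  #5 SA[5]=22  'bbdaca'
  #6 SA[6]=23  'bdaca'
  #7 SA[7]=11  'bebhaaehehgbbdaca'
  #8 SA[8]=13  'bhaaehehgbbdaca'
  #9 SA[9]=26  'ca'
  #10 SA[10]=8  'ceebebhaaehehgbbdaca'
  #11 SA[11]=24  'daca'
  #12 SA[12]=10  'ebebhaaehehgbbdaca'
  #13 SA[13]=12  'ebhaaehehgbbdaca'
  #14 SA[14]=9  'eebebhaaehehgbbdaca'
  #15 SA[15]=17  'ehehgbbdaca'
  #16 SA[16]=19  'ehgbbdaca'
  #17 SA[17]=0  'ffghfggaceebebhaaehehgbbdaca'
  #18 SA[18]=4  'fggaceebebhaaehehgbbdaca'
  #19 SA[19]=1  'fghfggaceebebhaaehehgbbdaca'
  #20 SA[20]=6  'gaceebebhaaehehgbbdaca'
  #21 SA[21]=21  'gbbdaca'
  #22 SA[22]=5  'ggaceebebhaaehehgbbdaca'
  #23 SA[23]=2  'ghfggaceebebhaaehehgbbdaca'
  #24 SA[24]=14  'haaehehgbbdaca'
  #25 SA[25]=18  'hehgbbdaca'
  #26 SA[26]=3  'hfggaceebebhaaehehgbbdaca'
  #27 SA[27]=20  'hgbbdaca'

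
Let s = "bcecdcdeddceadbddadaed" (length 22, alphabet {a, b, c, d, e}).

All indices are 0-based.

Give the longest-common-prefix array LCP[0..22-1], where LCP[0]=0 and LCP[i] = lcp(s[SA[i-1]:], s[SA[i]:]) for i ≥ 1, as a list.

[0, 2, 1, 0, 1, 0, 2, 1, 2, 0, 1, 2, 1, 1, 2, 1, 2, 1, 0, 1, 1, 2]

sorted suffixes:
  #0 SA[0]=17  'adaed'
  #1 SA[1]=12  'adbddadaed'
  #2 SA[2]=19  'aed'
  #3 SA[3]=0  'bcecdcdeddceadbddadaed'
  #4 SA[4]=14  'bddadaed'
  #5 SA[5]=3  'cdcdeddceadbddadaed'
  #6 SA[6]=5  'cdeddceadbddadaed'
  #7 SA[7]=10  'ceadbddadaed'
  #8 SA[8]=1  'cecdcdeddceadbddadaed'
  #9 SA[9]=21  'd'
  #10 SA[10]=16  'dadaed'
  #11 SA[11]=18  'daed'
  #12 SA[12]=13  'dbddadaed'
  #13 SA[13]=4  'dcdeddceadbddadaed'
  #14 SA[14]=9  'dceadbddadaed'
  #15 SA[15]=15  'ddadaed'
  #16 SA[16]=8  'ddceadbddadaed'
  #17 SA[17]=6  'deddceadbddadaed'
  #18 SA[18]=11  'eadbddadaed'
  #19 SA[19]=2  'ecdcdeddceadbddadaed'
  #20 SA[20]=20  'ed'
  #21 SA[21]=7  'eddceadbddadaed'

SA = [17, 12, 19, 0, 14, 3, 5, 10, 1, 21, 16, 18, 13, 4, 9, 15, 8, 6, 11, 2, 20, 7]
i: (SA[i-1],SA[i]) lcp shared
  1: (17,12) 2 'ad'
  2: (12,19) 1 'a'
  3: (19,0) 0 ''
  4: (0,14) 1 'b'
  5: (14,3) 0 ''
  6: (3,5) 2 'cd'
  7: (5,10) 1 'c'
  8: (10,1) 2 'ce'
  9: (1,21) 0 ''
  10: (21,16) 1 'd'
  11: (16,18) 2 'da'
  12: (18,13) 1 'd'
  13: (13,4) 1 'd'
  14: (4,9) 2 'dc'
  15: (9,15) 1 'd'
  16: (15,8) 2 'dd'
  17: (8,6) 1 'd'
  18: (6,11) 0 ''
  19: (11,2) 1 'e'
  20: (2,20) 1 'e'
  21: (20,7) 2 'ed'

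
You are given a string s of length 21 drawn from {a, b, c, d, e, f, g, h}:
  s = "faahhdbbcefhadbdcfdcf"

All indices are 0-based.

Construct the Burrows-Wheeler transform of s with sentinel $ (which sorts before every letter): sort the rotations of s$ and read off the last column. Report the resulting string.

ffhadbdbddhafbcc$cefha

rank  rotation                last
    0  $faahhdbbcefhadbdcfdcf  f
    1  aahhdbbcefhadbdcfdcf$f  f
    2  adbdcfdcf$faahhdbbcefh  h
    3  ahhdbbcefhadbdcfdcf$fa  a
    4  bbcefhadbdcfdcf$faahhd  d
    5  bcefhadbdcfdcf$faahhdb  b
    6  bdcfdcf$faahhdbbcefhad  d
    7  cefhadbdcfdcf$faahhdbb  b
    8  cf$faahhdbbcefhadbdcfd  d
    9  cfdcf$faahhdbbcefhadbd  d
   10  dbbcefhadbdcfdcf$faahh  h
   11  dbdcfdcf$faahhdbbcefha  a
   12  dcf$faahhdbbcefhadbdcf  f
   13  dcfdcf$faahhdbbcefhadb  b
   14  efhadbdcfdcf$faahhdbbc  c
   15  f$faahhdbbcefhadbdcfdc  c
   16  faahhdbbcefhadbdcfdcf$  $
   17  fdcf$faahhdbbcefhadbdc  c
   18  fhadbdcfdcf$faahhdbbce  e
   19  hadbdcfdcf$faahhdbbcef  f
   20  hdbbcefhadbdcfdcf$faah  h
   21  hhdbbcefhadbdcfdcf$faa  a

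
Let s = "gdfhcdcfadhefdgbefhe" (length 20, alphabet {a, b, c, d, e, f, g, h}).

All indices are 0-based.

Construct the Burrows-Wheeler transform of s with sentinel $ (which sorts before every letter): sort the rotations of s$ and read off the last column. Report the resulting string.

efghdcgfahhbceded$ffd

rank  rotation               last
    0  $gdfhcdcfadhefdgbefhe  e
    1  adhefdgbefhe$gdfhcdcf  f
    2  befhe$gdfhcdcfadhefdg  g
    3  cdcfadhefdgbefhe$gdfh  h
    4  cfadhefdgbefhe$gdfhcd  d
    5  dcfadhefdgbefhe$gdfhc  c
    6  dfhcdcfadhefdgbefhe$g  g
    7  dgbefhe$gdfhcdcfadhef  f
    8  dhefdgbefhe$gdfhcdcfa  a
    9  e$gdfhcdcfadhefdgbefh  h
   10  efdgbefhe$gdfhcdcfadh  h
   11  efhe$gdfhcdcfadhefdgb  b
   12  fadhefdgbefhe$gdfhcdc  c
   13  fdgbefhe$gdfhcdcfadhe  e
   14  fhcdcfadhefdgbefhe$gd  d
   15  fhe$gdfhcdcfadhefdgbe  e
   16  gbefhe$gdfhcdcfadhefd  d
   17  gdfhcdcfadhefdgbefhe$  $
   18  hcdcfadhefdgbefhe$gdf  f
   19  he$gdfhcdcfadhefdgbef  f
   20  hefdgbefhe$gdfhcdcfad  d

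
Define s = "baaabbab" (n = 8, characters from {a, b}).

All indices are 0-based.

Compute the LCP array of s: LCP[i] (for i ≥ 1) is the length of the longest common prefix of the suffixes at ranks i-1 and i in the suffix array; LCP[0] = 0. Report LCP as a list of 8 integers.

rank→(start, suffix):
  0 → (1, 'aaabbab')
  1 → (2, 'aabbab')
  2 → (6, 'ab')
  3 → (3, 'abbab')
  4 → (7, 'b')
  5 → (0, 'baaabbab')
  6 → (5, 'bab')
  7 → (4, 'bbab')

SA = [1, 2, 6, 3, 7, 0, 5, 4]
[i] adj suffixes → lcp
  [1] 1/2 → 2 ('aa')
  [2] 2/6 → 1 ('a')
  [3] 6/3 → 2 ('ab')
  [4] 3/7 → 0 ('')
  [5] 7/0 → 1 ('b')
  [6] 0/5 → 2 ('ba')
  [7] 5/4 → 1 ('b')

[0, 2, 1, 2, 0, 1, 2, 1]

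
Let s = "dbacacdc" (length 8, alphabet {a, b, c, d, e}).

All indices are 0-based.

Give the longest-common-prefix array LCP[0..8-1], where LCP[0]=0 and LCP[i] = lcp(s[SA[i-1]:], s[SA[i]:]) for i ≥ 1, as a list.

[0, 2, 0, 0, 1, 1, 0, 1]

sorted suffixes:
  #0 SA[0]=2  'acacdc'
  #1 SA[1]=4  'acdc'
  #2 SA[2]=1  'bacacdc'
  #3 SA[3]=7  'c'
  #4 SA[4]=3  'cacdc'
  #5 SA[5]=5  'cdc'
  #6 SA[6]=0  'dbacacdc'
  #7 SA[7]=6  'dc'

SA = [2, 4, 1, 7, 3, 5, 0, 6]
rank  pair      lcp
   1  s[2:],s[4:]  2  'ac'
   2  s[4:],s[1:]  0  ''
   3  s[1:],s[7:]  0  ''
   4  s[7:],s[3:]  1  'c'
   5  s[3:],s[5:]  1  'c'
   6  s[5:],s[0:]  0  ''
   7  s[0:],s[6:]  1  'd'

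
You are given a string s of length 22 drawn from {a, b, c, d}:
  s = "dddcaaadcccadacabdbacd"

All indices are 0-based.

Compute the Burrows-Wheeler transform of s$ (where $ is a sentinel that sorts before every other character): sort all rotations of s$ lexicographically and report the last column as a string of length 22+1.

rank  rotation                 last
    0  $dddcaaadcccadacabdbacd  d
    1  aaadcccadacabdbacd$dddc  c
    2  aadcccadacabdbacd$dddca  a
    3  abdbacd$dddcaaadcccadac  c
    4  acabdbacd$dddcaaadcccad  d
    5  acd$dddcaaadcccadacabdb  b
    6  adacabdbacd$dddcaaadccc  c
    7  adcccadacabdbacd$dddcaa  a
    8  bacd$dddcaaadcccadacabd  d
    9  bdbacd$dddcaaadcccadaca  a
   10  caaadcccadacabdbacd$ddd  d
   11  cabdbacd$dddcaaadcccada  a
   12  cadacabdbacd$dddcaaadcc  c
   13  ccadacabdbacd$dddcaaadc  c
   14  cccadacabdbacd$dddcaaad  d
   15  cd$dddcaaadcccadacabdba  a
   16  d$dddcaaadcccadacabdbac  c
   17  dacabdbacd$dddcaaadccca  a
   18  dbacd$dddcaaadcccadacab  b
   19  dcaaadcccadacabdbacd$dd  d
   20  dcccadacabdbacd$dddcaaa  a
   21  ddcaaadcccadacabdbacd$d  d
   22  dddcaaadcccadacabdbacd$  $

dcacdbcadadaccdacabdad$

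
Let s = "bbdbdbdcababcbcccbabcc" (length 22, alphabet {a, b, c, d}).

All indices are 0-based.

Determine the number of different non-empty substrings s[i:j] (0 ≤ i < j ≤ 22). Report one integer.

217

rank | idx | suffix
   0 |   8 | ababcbcccbabcc
   1 |  10 | abcbcccbabcc
   2 |  18 | abcc
   3 |   9 | babcbcccbabcc
   4 |  17 | babcc
   5 |   0 | bbdbdbdcababcbcccbabcc
   6 |  11 | bcbcccbabcc
   7 |  19 | bcc
   8 |  13 | bcccbabcc
   9 |   1 | bdbdbdcababcbcccbabcc
  10 |   3 | bdbdcababcbcccbabcc
  11 |   5 | bdcababcbcccbabcc
  12 |  21 | c
  13 |   7 | cababcbcccbabcc
  14 |  16 | cbabcc
  15 |  12 | cbcccbabcc
  16 |  20 | cc
  17 |  15 | ccbabcc
  18 |  14 | cccbabcc
  19 |   2 | dbdbdcababcbcccbabcc
  20 |   4 | dbdcababcbcccbabcc
  21 |   6 | dcababcbcccbabcc

SA = [8, 10, 18, 9, 17, 0, 11, 19, 13, 1, 3, 5, 21, 7, 16, 12, 20, 15, 14, 2, 4, 6]
[i] adj suffixes → lcp
  [1] 8/10 → 2 ('ab')
  [2] 10/18 → 3 ('abc')
  [3] 18/9 → 0 ('')
  [4] 9/17 → 4 ('babc')
  [5] 17/0 → 1 ('b')
  [6] 0/11 → 1 ('b')
  [7] 11/19 → 2 ('bc')
  [8] 19/13 → 3 ('bcc')
  [9] 13/1 → 1 ('b')
  [10] 1/3 → 4 ('bdbd')
  [11] 3/5 → 2 ('bd')
  [12] 5/21 → 0 ('')
  [13] 21/7 → 1 ('c')
  [14] 7/16 → 1 ('c')
  [15] 16/12 → 2 ('cb')
  [16] 12/20 → 1 ('c')
  [17] 20/15 → 2 ('cc')
  [18] 15/14 → 2 ('cc')
  [19] 14/2 → 0 ('')
  [20] 2/4 → 3 ('dbd')
  [21] 4/6 → 1 ('d')

n(n+1)/2 = 22·23/2 = 253
Σ LCP = 0 + 2 + 3 + 0 + 4 + 1 + 1 + 2 + 3 + 1 + 4 + 2 + 0 + 1 + 1 + 2 + 1 + 2 + 2 + 0 + 3 + 1 = 36
distinct = 253 − 36 = 217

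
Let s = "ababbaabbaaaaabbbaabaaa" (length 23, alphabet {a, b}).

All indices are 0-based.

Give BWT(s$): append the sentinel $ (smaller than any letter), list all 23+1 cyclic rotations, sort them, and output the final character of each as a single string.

rank  rotation                  last
    0  $ababbaabbaaaaabbbaabaaa  a
    1  a$ababbaabbaaaaabbbaabaa  a
    2  aa$ababbaabbaaaaabbbaaba  a
    3  aaa$ababbaabbaaaaabbbaab  b
    4  aaaaabbbaabaaa$ababbaabb  b
    5  aaaabbbaabaaa$ababbaabba  a
    6  aaabbbaabaaa$ababbaabbaa  a
    7  aabaaa$ababbaabbaaaaabbb  b
    8  aabbaaaaabbbaabaaa$ababb  b
    9  aabbbaabaaa$ababbaabbaaa  a
   10  abaaa$ababbaabbaaaaabbba  a
   11  ababbaabbaaaaabbbaabaaa$  $
   12  abbaaaaabbbaabaaa$ababba  a
   13  abbaabbaaaaabbbaabaaa$ab  b
   14  abbbaabaaa$ababbaabbaaaa  a
   15  baaa$ababbaabbaaaaabbbaa  a
   16  baaaaabbbaabaaa$ababbaab  b
   17  baabaaa$ababbaabbaaaaabb  b
   18  baabbaaaaabbbaabaaa$abab  b
   19  babbaabbaaaaabbbaabaaa$a  a
   20  bbaaaaabbbaabaaa$ababbaa  a
   21  bbaabaaa$ababbaabbaaaaab  b
   22  bbaabbaaaaabbbaabaaa$aba  a
   23  bbbaabaaa$ababbaabbaaaaa  a

aaabbaabbaa$abaabbbaabaa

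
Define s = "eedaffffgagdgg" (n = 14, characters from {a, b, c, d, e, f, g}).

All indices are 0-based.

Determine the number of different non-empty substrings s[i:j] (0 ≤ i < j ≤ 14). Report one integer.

sorted suffixes:
  #0 SA[0]=3  'affffgagdgg'
  #1 SA[1]=9  'agdgg'
  #2 SA[2]=2  'daffffgagdgg'
  #3 SA[3]=11  'dgg'
  #4 SA[4]=1  'edaffffgagdgg'
  #5 SA[5]=0  'eedaffffgagdgg'
  #6 SA[6]=4  'ffffgagdgg'
  #7 SA[7]=5  'fffgagdgg'
  #8 SA[8]=6  'ffgagdgg'
  #9 SA[9]=7  'fgagdgg'
  #10 SA[10]=13  'g'
  #11 SA[11]=8  'gagdgg'
  #12 SA[12]=10  'gdgg'
  #13 SA[13]=12  'gg'

SA = [3, 9, 2, 11, 1, 0, 4, 5, 6, 7, 13, 8, 10, 12]
i: (SA[i-1],SA[i]) lcp shared
  1: (3,9) 1 'a'
  2: (9,2) 0 ''
  3: (2,11) 1 'd'
  4: (11,1) 0 ''
  5: (1,0) 1 'e'
  6: (0,4) 0 ''
  7: (4,5) 3 'fff'
  8: (5,6) 2 'ff'
  9: (6,7) 1 'f'
  10: (7,13) 0 ''
  11: (13,8) 1 'g'
  12: (8,10) 1 'g'
  13: (10,12) 1 'g'

n(n+1)/2 = 14·15/2 = 105
Σ LCP = 0 + 1 + 0 + 1 + 0 + 1 + 0 + 3 + 2 + 1 + 0 + 1 + 1 + 1 = 12
distinct = 105 − 12 = 93

93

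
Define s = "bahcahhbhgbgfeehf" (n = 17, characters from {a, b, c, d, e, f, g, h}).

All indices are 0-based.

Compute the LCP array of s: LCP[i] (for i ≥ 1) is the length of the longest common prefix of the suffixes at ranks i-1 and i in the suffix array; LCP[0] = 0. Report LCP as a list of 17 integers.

[0, 2, 0, 1, 1, 0, 0, 1, 0, 1, 0, 1, 0, 1, 1, 1, 1]

rank | idx | suffix
   0 |   1 | ahcahhbhgbgfeehf
   1 |   4 | ahhbhgbgfeehf
   2 |   0 | bahcahhbhgbgfeehf
   3 |  10 | bgfeehf
   4 |   7 | bhgbgfeehf
   5 |   3 | cahhbhgbgfeehf
   6 |  13 | eehf
   7 |  14 | ehf
   8 |  16 | f
   9 |  12 | feehf
  10 |   9 | gbgfeehf
  11 |  11 | gfeehf
  12 |   6 | hbhgbgfeehf
  13 |   2 | hcahhbhgbgfeehf
  14 |  15 | hf
  15 |   8 | hgbgfeehf
  16 |   5 | hhbhgbgfeehf

SA = [1, 4, 0, 10, 7, 3, 13, 14, 16, 12, 9, 11, 6, 2, 15, 8, 5]
i: (SA[i-1],SA[i]) lcp shared
  1: (1,4) 2 'ah'
  2: (4,0) 0 ''
  3: (0,10) 1 'b'
  4: (10,7) 1 'b'
  5: (7,3) 0 ''
  6: (3,13) 0 ''
  7: (13,14) 1 'e'
  8: (14,16) 0 ''
  9: (16,12) 1 'f'
  10: (12,9) 0 ''
  11: (9,11) 1 'g'
  12: (11,6) 0 ''
  13: (6,2) 1 'h'
  14: (2,15) 1 'h'
  15: (15,8) 1 'h'
  16: (8,5) 1 'h'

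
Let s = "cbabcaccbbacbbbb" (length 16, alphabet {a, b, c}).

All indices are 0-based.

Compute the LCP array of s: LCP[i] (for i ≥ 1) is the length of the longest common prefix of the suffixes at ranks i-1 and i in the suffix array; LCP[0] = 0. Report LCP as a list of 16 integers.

[0, 1, 2, 0, 1, 2, 1, 2, 2, 3, 1, 0, 1, 2, 3, 1]

rank | idx | suffix
   0 |   2 | abcaccbbacbbbb
   1 |  10 | acbbbb
   2 |   5 | accbbacbbbb
   3 |  15 | b
   4 |   1 | babcaccbbacbbbb
   5 |   9 | bacbbbb
   6 |  14 | bb
   7 |   8 | bbacbbbb
   8 |  13 | bbb
   9 |  12 | bbbb
  10 |   3 | bcaccbbacbbbb
  11 |   4 | caccbbacbbbb
  12 |   0 | cbabcaccbbacbbbb
  13 |   7 | cbbacbbbb
  14 |  11 | cbbbb
  15 |   6 | ccbbacbbbb

SA = [2, 10, 5, 15, 1, 9, 14, 8, 13, 12, 3, 4, 0, 7, 11, 6]
i: (SA[i-1],SA[i]) lcp shared
  1: (2,10) 1 'a'
  2: (10,5) 2 'ac'
  3: (5,15) 0 ''
  4: (15,1) 1 'b'
  5: (1,9) 2 'ba'
  6: (9,14) 1 'b'
  7: (14,8) 2 'bb'
  8: (8,13) 2 'bb'
  9: (13,12) 3 'bbb'
  10: (12,3) 1 'b'
  11: (3,4) 0 ''
  12: (4,0) 1 'c'
  13: (0,7) 2 'cb'
  14: (7,11) 3 'cbb'
  15: (11,6) 1 'c'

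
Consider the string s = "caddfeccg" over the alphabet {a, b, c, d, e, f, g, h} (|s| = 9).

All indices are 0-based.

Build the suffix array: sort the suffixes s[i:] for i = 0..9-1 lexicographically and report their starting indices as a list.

rank→(start, suffix):
  0 → (1, 'addfeccg')
  1 → (0, 'caddfeccg')
  2 → (6, 'ccg')
  3 → (7, 'cg')
  4 → (2, 'ddfeccg')
  5 → (3, 'dfeccg')
  6 → (5, 'eccg')
  7 → (4, 'feccg')
  8 → (8, 'g')

[1, 0, 6, 7, 2, 3, 5, 4, 8]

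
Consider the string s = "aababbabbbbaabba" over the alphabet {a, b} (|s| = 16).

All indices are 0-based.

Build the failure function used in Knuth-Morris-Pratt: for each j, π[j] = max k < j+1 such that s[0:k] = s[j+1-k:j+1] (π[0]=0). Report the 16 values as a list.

π[0] = 0
j=1 s[j]='a': π[1]=1 (border 'a')
j=2 s[j]='b': k: 1→0; π[2]=0 (border '')
j=3 s[j]='a': π[3]=1 (border 'a')
j=4 s[j]='b': k: 1→0; π[4]=0 (border '')
j=5 s[j]='b': π[5]=0 (border '')
j=6 s[j]='a': π[6]=1 (border 'a')
j=7 s[j]='b': k: 1→0; π[7]=0 (border '')
j=8 s[j]='b': π[8]=0 (border '')
j=9 s[j]='b': π[9]=0 (border '')
j=10 s[j]='b': π[10]=0 (border '')
j=11 s[j]='a': π[11]=1 (border 'a')
j=12 s[j]='a': π[12]=2 (border 'aa')
j=13 s[j]='b': π[13]=3 (border 'aab')
j=14 s[j]='b': k: 3→0; π[14]=0 (border '')
j=15 s[j]='a': π[15]=1 (border 'a')

[0, 1, 0, 1, 0, 0, 1, 0, 0, 0, 0, 1, 2, 3, 0, 1]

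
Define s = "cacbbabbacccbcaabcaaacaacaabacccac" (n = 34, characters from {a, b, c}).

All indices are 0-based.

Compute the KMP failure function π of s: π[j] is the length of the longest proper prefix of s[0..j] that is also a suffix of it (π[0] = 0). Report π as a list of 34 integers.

[0, 0, 1, 0, 0, 0, 0, 0, 0, 1, 1, 1, 0, 1, 2, 0, 0, 1, 2, 0, 0, 1, 2, 0, 1, 2, 0, 0, 0, 1, 1, 1, 2, 3]

π[0] = 0
j=1 s[j]='a': π[1]=0 (border '')
j=2 s[j]='c': π[2]=1 (border 'c')
j=3 s[j]='b': k: 1→0; π[3]=0 (border '')
j=4 s[j]='b': π[4]=0 (border '')
j=5 s[j]='a': π[5]=0 (border '')
j=6 s[j]='b': π[6]=0 (border '')
j=7 s[j]='b': π[7]=0 (border '')
j=8 s[j]='a': π[8]=0 (border '')
j=9 s[j]='c': π[9]=1 (border 'c')
j=10 s[j]='c': k: 1→0; π[10]=1 (border 'c')
j=11 s[j]='c': k: 1→0; π[11]=1 (border 'c')
j=12 s[j]='b': k: 1→0; π[12]=0 (border '')
j=13 s[j]='c': π[13]=1 (border 'c')
j=14 s[j]='a': π[14]=2 (border 'ca')
j=15 s[j]='a': k: 2→0; π[15]=0 (border '')
j=16 s[j]='b': π[16]=0 (border '')
j=17 s[j]='c': π[17]=1 (border 'c')
j=18 s[j]='a': π[18]=2 (border 'ca')
j=19 s[j]='a': k: 2→0; π[19]=0 (border '')
j=20 s[j]='a': π[20]=0 (border '')
j=21 s[j]='c': π[21]=1 (border 'c')
j=22 s[j]='a': π[22]=2 (border 'ca')
j=23 s[j]='a': k: 2→0; π[23]=0 (border '')
j=24 s[j]='c': π[24]=1 (border 'c')
j=25 s[j]='a': π[25]=2 (border 'ca')
j=26 s[j]='a': k: 2→0; π[26]=0 (border '')
j=27 s[j]='b': π[27]=0 (border '')
j=28 s[j]='a': π[28]=0 (border '')
j=29 s[j]='c': π[29]=1 (border 'c')
j=30 s[j]='c': k: 1→0; π[30]=1 (border 'c')
j=31 s[j]='c': k: 1→0; π[31]=1 (border 'c')
j=32 s[j]='a': π[32]=2 (border 'ca')
j=33 s[j]='c': π[33]=3 (border 'cac')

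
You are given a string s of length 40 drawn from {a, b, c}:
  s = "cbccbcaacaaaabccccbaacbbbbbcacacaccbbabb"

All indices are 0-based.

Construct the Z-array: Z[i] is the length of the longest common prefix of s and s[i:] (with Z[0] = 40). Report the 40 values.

Z[0]=40
i=1: outside box; Z[1]=0
i=2: outside box; Z[2]=1 extend→box=[2,3)
i=3: outside box; Z[3]=3 extend→box=[3,6)
i=4: min(r-i=2, Z[1]=0)=0; Z[4]=0
i=5: min(r-i=1, Z[2]=1)=1; Z[5]=1
i=6: outside box; Z[6]=0
i=7: outside box; Z[7]=0
i=8: outside box; Z[8]=1 extend→box=[8,9)
i=9: outside box; Z[9]=0
i=10: outside box; Z[10]=0
i=11: outside box; Z[11]=0
i=12: outside box; Z[12]=0
i=13: outside box; Z[13]=0
i=14: outside box; Z[14]=1 extend→box=[14,15)
i=15: outside box; Z[15]=1 extend→box=[15,16)
i=16: outside box; Z[16]=1 extend→box=[16,17)
i=17: outside box; Z[17]=2 extend→box=[17,19)
i=18: min(r-i=1, Z[1]=0)=0; Z[18]=0
i=19: outside box; Z[19]=0
i=20: outside box; Z[20]=0
i=21: outside box; Z[21]=2 extend→box=[21,23)
i=22: min(r-i=1, Z[1]=0)=0; Z[22]=0
i=23: outside box; Z[23]=0
i=24: outside box; Z[24]=0
i=25: outside box; Z[25]=0
i=26: outside box; Z[26]=0
i=27: outside box; Z[27]=1 extend→box=[27,28)
i=28: outside box; Z[28]=0
i=29: outside box; Z[29]=1 extend→box=[29,30)
i=30: outside box; Z[30]=0
i=31: outside box; Z[31]=1 extend→box=[31,32)
i=32: outside box; Z[32]=0
i=33: outside box; Z[33]=1 extend→box=[33,34)
i=34: outside box; Z[34]=2 extend→box=[34,36)
i=35: min(r-i=1, Z[1]=0)=0; Z[35]=0
i=36: outside box; Z[36]=0
i=37: outside box; Z[37]=0
i=38: outside box; Z[38]=0
i=39: outside box; Z[39]=0

[40, 0, 1, 3, 0, 1, 0, 0, 1, 0, 0, 0, 0, 0, 1, 1, 1, 2, 0, 0, 0, 2, 0, 0, 0, 0, 0, 1, 0, 1, 0, 1, 0, 1, 2, 0, 0, 0, 0, 0]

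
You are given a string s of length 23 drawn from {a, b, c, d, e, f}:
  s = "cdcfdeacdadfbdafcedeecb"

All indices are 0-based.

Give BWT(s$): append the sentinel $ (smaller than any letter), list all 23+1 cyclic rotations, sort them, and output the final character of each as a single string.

beddcfea$fdcbcfeadecddac

rank  rotation                  last
    0  $cdcfdeacdadfbdafcedeecb  b
    1  acdadfbdafcedeecb$cdcfde  e
    2  adfbdafcedeecb$cdcfdeacd  d
    3  afcedeecb$cdcfdeacdadfbd  d
    4  b$cdcfdeacdadfbdafcedeec  c
    5  bdafcedeecb$cdcfdeacdadf  f
    6  cb$cdcfdeacdadfbdafcedee  e
    7  cdadfbdafcedeecb$cdcfdea  a
    8  cdcfdeacdadfbdafcedeecb$  $
    9  cedeecb$cdcfdeacdadfbdaf  f
   10  cfdeacdadfbdafcedeecb$cd  d
   11  dadfbdafcedeecb$cdcfdeac  c
   12  dafcedeecb$cdcfdeacdadfb  b
   13  dcfdeacdadfbdafcedeecb$c  c
   14  deacdadfbdafcedeecb$cdcf  f
   15  deecb$cdcfdeacdadfbdafce  e
   16  dfbdafcedeecb$cdcfdeacda  a
   17  eacdadfbdafcedeecb$cdcfd  d
   18  ecb$cdcfdeacdadfbdafcede  e
   19  edeecb$cdcfdeacdadfbdafc  c
   20  eecb$cdcfdeacdadfbdafced  d
   21  fbdafcedeecb$cdcfdeacdad  d
   22  fcedeecb$cdcfdeacdadfbda  a
   23  fdeacdadfbdafcedeecb$cdc  c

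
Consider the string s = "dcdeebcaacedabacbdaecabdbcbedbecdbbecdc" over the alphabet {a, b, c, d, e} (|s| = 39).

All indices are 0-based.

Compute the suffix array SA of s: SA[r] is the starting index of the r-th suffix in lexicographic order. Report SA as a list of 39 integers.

sorted suffixes:
  #0 SA[0]=7  'aacedabacbdaecabdbcbedbecdbbecdc'
  #1 SA[1]=12  'abacbdaecabdbcbedbecdbbecdc'
  #2 SA[2]=21  'abdbcbedbecdbbecdc'
  #3 SA[3]=14  'acbdaecabdbcbedbecdbbecdc'
  #4 SA[4]=8  'acedabacbdaecabdbcbedbecdbbecdc'
  #5 SA[5]=18  'aecabdbcbedbecdbbecdc'
  #6 SA[6]=13  'bacbdaecabdbcbedbecdbbecdc'
  #7 SA[7]=33  'bbecdc'
  #8 SA[8]=5  'bcaacedabacbdaecabdbcbedbecdbbecdc'
  #9 SA[9]=24  'bcbedbecdbbecdc'
  #10 SA[10]=16  'bdaecabdbcbedbecdbbecdc'
  #11 SA[11]=22  'bdbcbedbecdbbecdc'
  #12 SA[12]=29  'becdbbecdc'
  #13 SA[13]=34  'becdc'
  #14 SA[14]=26  'bedbecdbbecdc'
  #15 SA[15]=38  'c'
  #16 SA[16]=6  'caacedabacbdaecabdbcbedbecdbbecdc'
  #17 SA[17]=20  'cabdbcbedbecdbbecdc'
  #18 SA[18]=15  'cbdaecabdbcbedbecdbbecdc'
  #19 SA[19]=25  'cbedbecdbbecdc'
  #20 SA[20]=31  'cdbbecdc'
  #21 SA[21]=36  'cdc'
  #22 SA[22]=1  'cdeebcaacedabacbdaecabdbcbedbecdbbecdc'
  #23 SA[23]=9  'cedabacbdaecabdbcbedbecdbbecdc'
  #24 SA[24]=11  'dabacbdaecabdbcbedbecdbbecdc'
  #25 SA[25]=17  'daecabdbcbedbecdbbecdc'
  #26 SA[26]=32  'dbbecdc'
  #27 SA[27]=23  'dbcbedbecdbbecdc'
  #28 SA[28]=28  'dbecdbbecdc'
  #29 SA[29]=37  'dc'
  #30 SA[30]=0  'dcdeebcaacedabacbdaecabdbcbedbecdbbecdc'
  #31 SA[31]=2  'deebcaacedabacbdaecabdbcbedbecdbbecdc'
  #32 SA[32]=4  'ebcaacedabacbdaecabdbcbedbecdbbecdc'
  #33 SA[33]=19  'ecabdbcbedbecdbbecdc'
  #34 SA[34]=30  'ecdbbecdc'
  #35 SA[35]=35  'ecdc'
  #36 SA[36]=10  'edabacbdaecabdbcbedbecdbbecdc'
  #37 SA[37]=27  'edbecdbbecdc'
  #38 SA[38]=3  'eebcaacedabacbdaecabdbcbedbecdbbecdc'

[7, 12, 21, 14, 8, 18, 13, 33, 5, 24, 16, 22, 29, 34, 26, 38, 6, 20, 15, 25, 31, 36, 1, 9, 11, 17, 32, 23, 28, 37, 0, 2, 4, 19, 30, 35, 10, 27, 3]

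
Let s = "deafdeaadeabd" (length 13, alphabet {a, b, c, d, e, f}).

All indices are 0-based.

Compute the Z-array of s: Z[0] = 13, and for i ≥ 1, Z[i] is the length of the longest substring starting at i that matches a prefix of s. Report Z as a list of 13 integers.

[13, 0, 0, 0, 3, 0, 0, 0, 3, 0, 0, 0, 1]

Z[0]=13
i=1: outside box; Z[1]=0
i=2: outside box; Z[2]=0
i=3: outside box; Z[3]=0
i=4: outside box; Z[4]=3 scan→box=[4,7)
i=5: min(r-i=2, Z[1]=0)=0; Z[5]=0
i=6: min(r-i=1, Z[2]=0)=0; Z[6]=0
i=7: outside box; Z[7]=0
i=8: outside box; Z[8]=3 scan→box=[8,11)
i=9: min(r-i=2, Z[1]=0)=0; Z[9]=0
i=10: min(r-i=1, Z[2]=0)=0; Z[10]=0
i=11: outside box; Z[11]=0
i=12: outside box; Z[12]=1 scan→box=[12,13)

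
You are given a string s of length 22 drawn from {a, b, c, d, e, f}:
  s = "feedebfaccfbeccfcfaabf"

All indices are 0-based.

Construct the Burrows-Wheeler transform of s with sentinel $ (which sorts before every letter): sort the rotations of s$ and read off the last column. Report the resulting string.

ffaffaeaefccedbefbcbcc$

rank  rotation                 last
    0  $feedebfaccfbeccfcfaabf  f
    1  aabf$feedebfaccfbeccfcf  f
    2  abf$feedebfaccfbeccfcfa  a
    3  accfbeccfcfaabf$feedebf  f
    4  beccfcfaabf$feedebfaccf  f
    5  bf$feedebfaccfbeccfcfaa  a
    6  bfaccfbeccfcfaabf$feede  e
    7  ccfbeccfcfaabf$feedebfa  a
    8  ccfcfaabf$feedebfaccfbe  e
    9  cfaabf$feedebfaccfbeccf  f
   10  cfbeccfcfaabf$feedebfac  c
   11  cfcfaabf$feedebfaccfbec  c
   12  debfaccfbeccfcfaabf$fee  e
   13  ebfaccfbeccfcfaabf$feed  d
   14  eccfcfaabf$feedebfaccfb  b
   15  edebfaccfbeccfcfaabf$fe  e
   16  eedebfaccfbeccfcfaabf$f  f
   17  f$feedebfaccfbeccfcfaab  b
   18  faabf$feedebfaccfbeccfc  c
   19  faccfbeccfcfaabf$feedeb  b
   20  fbeccfcfaabf$feedebfacc  c
   21  fcfaabf$feedebfaccfbecc  c
   22  feedebfaccfbeccfcfaabf$  $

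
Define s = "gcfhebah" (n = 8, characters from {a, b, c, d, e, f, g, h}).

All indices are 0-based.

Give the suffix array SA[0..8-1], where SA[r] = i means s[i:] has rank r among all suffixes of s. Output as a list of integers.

[6, 5, 1, 4, 2, 0, 7, 3]

sorted suffixes:
  #0 SA[0]=6  'ah'
  #1 SA[1]=5  'bah'
  #2 SA[2]=1  'cfhebah'
  #3 SA[3]=4  'ebah'
  #4 SA[4]=2  'fhebah'
  #5 SA[5]=0  'gcfhebah'
  #6 SA[6]=7  'h'
  #7 SA[7]=3  'hebah'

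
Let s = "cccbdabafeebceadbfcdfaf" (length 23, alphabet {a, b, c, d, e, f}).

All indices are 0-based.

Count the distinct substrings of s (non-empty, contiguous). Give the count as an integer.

sorted suffixes:
  #0 SA[0]=5  'abafeebceadbfcdfaf'
  #1 SA[1]=14  'adbfcdfaf'
  #2 SA[2]=21  'af'
  #3 SA[3]=7  'afeebceadbfcdfaf'
  #4 SA[4]=6  'bafeebceadbfcdfaf'
  #5 SA[5]=11  'bceadbfcdfaf'
  #6 SA[6]=3  'bdabafeebceadbfcdfaf'
  #7 SA[7]=16  'bfcdfaf'
  #8 SA[8]=2  'cbdabafeebceadbfcdfaf'
  #9 SA[9]=1  'ccbdabafeebceadbfcdfaf'
  #10 SA[10]=0  'cccbdabafeebceadbfcdfaf'
  #11 SA[11]=18  'cdfaf'
  #12 SA[12]=12  'ceadbfcdfaf'
  #13 SA[13]=4  'dabafeebceadbfcdfaf'
  #14 SA[14]=15  'dbfcdfaf'
  #15 SA[15]=19  'dfaf'
  #16 SA[16]=13  'eadbfcdfaf'
  #17 SA[17]=10  'ebceadbfcdfaf'
  #18 SA[18]=9  'eebceadbfcdfaf'
  #19 SA[19]=22  'f'
  #20 SA[20]=20  'faf'
  #21 SA[21]=17  'fcdfaf'
  #22 SA[22]=8  'feebceadbfcdfaf'

SA = [5, 14, 21, 7, 6, 11, 3, 16, 2, 1, 0, 18, 12, 4, 15, 19, 13, 10, 9, 22, 20, 17, 8]
rank  pair      lcp
   1  s[5:],s[14:]  1  'a'
   2  s[14:],s[21:]  1  'a'
   3  s[21:],s[7:]  2  'af'
   4  s[7:],s[6:]  0  ''
   5  s[6:],s[11:]  1  'b'
   6  s[11:],s[3:]  1  'b'
   7  s[3:],s[16:]  1  'b'
   8  s[16:],s[2:]  0  ''
   9  s[2:],s[1:]  1  'c'
  10  s[1:],s[0:]  2  'cc'
  11  s[0:],s[18:]  1  'c'
  12  s[18:],s[12:]  1  'c'
  13  s[12:],s[4:]  0  ''
  14  s[4:],s[15:]  1  'd'
  15  s[15:],s[19:]  1  'd'
  16  s[19:],s[13:]  0  ''
  17  s[13:],s[10:]  1  'e'
  18  s[10:],s[9:]  1  'e'
  19  s[9:],s[22:]  0  ''
  20  s[22:],s[20:]  1  'f'
  21  s[20:],s[17:]  1  'f'
  22  s[17:],s[8:]  1  'f'

n(n+1)/2 = 23·24/2 = 276
Σ LCP = 0 + 1 + 1 + 2 + 0 + 1 + 1 + 1 + 0 + 1 + 2 + 1 + 1 + 0 + 1 + 1 + 0 + 1 + 1 + 0 + 1 + 1 + 1 = 19
distinct = 276 − 19 = 257

257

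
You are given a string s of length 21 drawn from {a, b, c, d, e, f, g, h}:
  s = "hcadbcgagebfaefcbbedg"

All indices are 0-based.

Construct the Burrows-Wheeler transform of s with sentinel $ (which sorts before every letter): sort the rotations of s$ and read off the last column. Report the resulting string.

rank  rotation                last
    0  $hcadbcgagebfaefcbbedg  g
    1  adbcgagebfaefcbbedg$hc  c
    2  aefcbbedg$hcadbcgagebf  f
    3  agebfaefcbbedg$hcadbcg  g
    4  bbedg$hcadbcgagebfaefc  c
    5  bcgagebfaefcbbedg$hcad  d
    6  bedg$hcadbcgagebfaefcb  b
    7  bfaefcbbedg$hcadbcgage  e
    8  cadbcgagebfaefcbbedg$h  h
    9  cbbedg$hcadbcgagebfaef  f
   10  cgagebfaefcbbedg$hcadb  b
   11  dbcgagebfaefcbbedg$hca  a
   12  dg$hcadbcgagebfaefcbbe  e
   13  ebfaefcbbedg$hcadbcgag  g
   14  edg$hcadbcgagebfaefcbb  b
   15  efcbbedg$hcadbcgagebfa  a
   16  faefcbbedg$hcadbcgageb  b
   17  fcbbedg$hcadbcgagebfae  e
   18  g$hcadbcgagebfaefcbbed  d
   19  gagebfaefcbbedg$hcadbc  c
   20  gebfaefcbbedg$hcadbcga  a
   21  hcadbcgagebfaefcbbedg$  $

gcfgcdbehfbaegbabedca$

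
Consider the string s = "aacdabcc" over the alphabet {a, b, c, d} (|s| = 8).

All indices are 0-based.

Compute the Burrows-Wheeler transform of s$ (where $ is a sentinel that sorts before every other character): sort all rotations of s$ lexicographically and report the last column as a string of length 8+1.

rank  rotation   last
    0  $aacdabcc  c
    1  aacdabcc$  $
    2  abcc$aacd  d
    3  acdabcc$a  a
    4  bcc$aacda  a
    5  c$aacdabc  c
    6  cc$aacdab  b
    7  cdabcc$aa  a
    8  dabcc$aac  c

c$daacbac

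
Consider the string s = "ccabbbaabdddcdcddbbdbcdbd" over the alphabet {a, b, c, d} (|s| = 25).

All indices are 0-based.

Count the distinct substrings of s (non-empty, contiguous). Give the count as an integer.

291

rank→(start, suffix):
  0 → (6, 'aabdddcdcddbbdbcdbd')
  1 → (2, 'abbbaabdddcdcddbbdbcdbd')
  2 → (7, 'abdddcdcddbbdbcdbd')
  3 → (5, 'baabdddcdcddbbdbcdbd')
  4 → (4, 'bbaabdddcdcddbbdbcdbd')
  5 → (3, 'bbbaabdddcdcddbbdbcdbd')
  6 → (17, 'bbdbcdbd')
  7 → (20, 'bcdbd')
  8 → (23, 'bd')
  9 → (18, 'bdbcdbd')
  10 → (8, 'bdddcdcddbbdbcdbd')
  11 → (1, 'cabbbaabdddcdcddbbdbcdbd')
  12 → (0, 'ccabbbaabdddcdcddbbdbcdbd')
  13 → (21, 'cdbd')
  14 → (12, 'cdcddbbdbcdbd')
  15 → (14, 'cddbbdbcdbd')
  16 → (24, 'd')
  17 → (16, 'dbbdbcdbd')
  18 → (19, 'dbcdbd')
  19 → (22, 'dbd')
  20 → (11, 'dcdcddbbdbcdbd')
  21 → (13, 'dcddbbdbcdbd')
  22 → (15, 'ddbbdbcdbd')
  23 → (10, 'ddcdcddbbdbcdbd')
  24 → (9, 'dddcdcddbbdbcdbd')

SA = [6, 2, 7, 5, 4, 3, 17, 20, 23, 18, 8, 1, 0, 21, 12, 14, 24, 16, 19, 22, 11, 13, 15, 10, 9]
[i] adj suffixes → lcp
  [1] 6/2 → 1 ('a')
  [2] 2/7 → 2 ('ab')
  [3] 7/5 → 0 ('')
  [4] 5/4 → 1 ('b')
  [5] 4/3 → 2 ('bb')
  [6] 3/17 → 2 ('bb')
  [7] 17/20 → 1 ('b')
  [8] 20/23 → 1 ('b')
  [9] 23/18 → 2 ('bd')
  [10] 18/8 → 2 ('bd')
  [11] 8/1 → 0 ('')
  [12] 1/0 → 1 ('c')
  [13] 0/21 → 1 ('c')
  [14] 21/12 → 2 ('cd')
  [15] 12/14 → 2 ('cd')
  [16] 14/24 → 0 ('')
  [17] 24/16 → 1 ('d')
  [18] 16/19 → 2 ('db')
  [19] 19/22 → 2 ('db')
  [20] 22/11 → 1 ('d')
  [21] 11/13 → 3 ('dcd')
  [22] 13/15 → 1 ('d')
  [23] 15/10 → 2 ('dd')
  [24] 10/9 → 2 ('dd')

n(n+1)/2 = 25·26/2 = 325
Σ LCP = 0 + 1 + 2 + 0 + 1 + 2 + 2 + 1 + 1 + 2 + 2 + 0 + 1 + 1 + 2 + 2 + 0 + 1 + 2 + 2 + 1 + 3 + 1 + 2 + 2 = 34
distinct = 325 − 34 = 291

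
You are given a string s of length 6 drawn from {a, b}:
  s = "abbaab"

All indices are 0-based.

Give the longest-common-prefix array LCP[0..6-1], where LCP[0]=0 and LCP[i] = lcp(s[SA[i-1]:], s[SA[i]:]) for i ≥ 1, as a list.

[0, 1, 2, 0, 1, 1]

rank→(start, suffix):
  0 → (3, 'aab')
  1 → (4, 'ab')
  2 → (0, 'abbaab')
  3 → (5, 'b')
  4 → (2, 'baab')
  5 → (1, 'bbaab')

SA = [3, 4, 0, 5, 2, 1]
i: (SA[i-1],SA[i]) lcp shared
  1: (3,4) 1 'a'
  2: (4,0) 2 'ab'
  3: (0,5) 0 ''
  4: (5,2) 1 'b'
  5: (2,1) 1 'b'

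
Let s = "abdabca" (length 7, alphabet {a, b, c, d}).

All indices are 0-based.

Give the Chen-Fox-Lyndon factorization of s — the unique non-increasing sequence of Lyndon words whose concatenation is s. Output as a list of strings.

emit factor 1: 'abd' (i=0, period=3)
emit factor 2: 'abc' (i=3, period=3)
emit factor 3: 'a' (i=6, period=1)

["abd", "abc", "a"]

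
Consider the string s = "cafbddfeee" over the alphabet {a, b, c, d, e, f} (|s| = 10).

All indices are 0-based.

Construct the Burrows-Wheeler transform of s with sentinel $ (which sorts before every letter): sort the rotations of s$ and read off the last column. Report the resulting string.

ecf$bdeefad

rank  rotation     last
    0  $cafbddfeee  e
    1  afbddfeee$c  c
    2  bddfeee$caf  f
    3  cafbddfeee$  $
    4  ddfeee$cafb  b
    5  dfeee$cafbd  d
    6  e$cafbddfee  e
    7  ee$cafbddfe  e
    8  eee$cafbddf  f
    9  fbddfeee$ca  a
   10  feee$cafbdd  d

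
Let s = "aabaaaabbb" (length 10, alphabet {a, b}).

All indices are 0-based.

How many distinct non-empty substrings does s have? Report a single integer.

rank→(start, suffix):
  0 → (3, 'aaaabbb')
  1 → (4, 'aaabbb')
  2 → (0, 'aabaaaabbb')
  3 → (5, 'aabbb')
  4 → (1, 'abaaaabbb')
  5 → (6, 'abbb')
  6 → (9, 'b')
  7 → (2, 'baaaabbb')
  8 → (8, 'bb')
  9 → (7, 'bbb')

SA = [3, 4, 0, 5, 1, 6, 9, 2, 8, 7]
[i] adj suffixes → lcp
  [1] 3/4 → 3 ('aaa')
  [2] 4/0 → 2 ('aa')
  [3] 0/5 → 3 ('aab')
  [4] 5/1 → 1 ('a')
  [5] 1/6 → 2 ('ab')
  [6] 6/9 → 0 ('')
  [7] 9/2 → 1 ('b')
  [8] 2/8 → 1 ('b')
  [9] 8/7 → 2 ('bb')

n(n+1)/2 = 10·11/2 = 55
Σ LCP = 0 + 3 + 2 + 3 + 1 + 2 + 0 + 1 + 1 + 2 = 15
distinct = 55 − 15 = 40

40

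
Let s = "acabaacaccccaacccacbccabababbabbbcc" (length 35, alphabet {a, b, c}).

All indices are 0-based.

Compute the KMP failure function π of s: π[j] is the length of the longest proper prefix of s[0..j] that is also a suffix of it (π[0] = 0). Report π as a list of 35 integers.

[0, 0, 1, 0, 1, 1, 2, 3, 2, 0, 0, 0, 1, 1, 2, 0, 0, 1, 2, 0, 0, 0, 1, 0, 1, 0, 1, 0, 0, 1, 0, 0, 0, 0, 0]

π[0] = 0
j=1 s[j]='c': π[1]=0 (border '')
j=2 s[j]='a': π[2]=1 (border 'a')
j=3 s[j]='b': k: 1→0; π[3]=0 (border '')
j=4 s[j]='a': π[4]=1 (border 'a')
j=5 s[j]='a': k: 1→0; π[5]=1 (border 'a')
j=6 s[j]='c': π[6]=2 (border 'ac')
j=7 s[j]='a': π[7]=3 (border 'aca')
j=8 s[j]='c': k: 3→1; π[8]=2 (border 'ac')
j=9 s[j]='c': k: 2→0; π[9]=0 (border '')
j=10 s[j]='c': π[10]=0 (border '')
j=11 s[j]='c': π[11]=0 (border '')
j=12 s[j]='a': π[12]=1 (border 'a')
j=13 s[j]='a': k: 1→0; π[13]=1 (border 'a')
j=14 s[j]='c': π[14]=2 (border 'ac')
j=15 s[j]='c': k: 2→0; π[15]=0 (border '')
j=16 s[j]='c': π[16]=0 (border '')
j=17 s[j]='a': π[17]=1 (border 'a')
j=18 s[j]='c': π[18]=2 (border 'ac')
j=19 s[j]='b': k: 2→0; π[19]=0 (border '')
j=20 s[j]='c': π[20]=0 (border '')
j=21 s[j]='c': π[21]=0 (border '')
j=22 s[j]='a': π[22]=1 (border 'a')
j=23 s[j]='b': k: 1→0; π[23]=0 (border '')
j=24 s[j]='a': π[24]=1 (border 'a')
j=25 s[j]='b': k: 1→0; π[25]=0 (border '')
j=26 s[j]='a': π[26]=1 (border 'a')
j=27 s[j]='b': k: 1→0; π[27]=0 (border '')
j=28 s[j]='b': π[28]=0 (border '')
j=29 s[j]='a': π[29]=1 (border 'a')
j=30 s[j]='b': k: 1→0; π[30]=0 (border '')
j=31 s[j]='b': π[31]=0 (border '')
j=32 s[j]='b': π[32]=0 (border '')
j=33 s[j]='c': π[33]=0 (border '')
j=34 s[j]='c': π[34]=0 (border '')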